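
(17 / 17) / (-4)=-1 / 4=-0.25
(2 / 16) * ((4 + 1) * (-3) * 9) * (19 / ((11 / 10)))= -12825 / 44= -291.48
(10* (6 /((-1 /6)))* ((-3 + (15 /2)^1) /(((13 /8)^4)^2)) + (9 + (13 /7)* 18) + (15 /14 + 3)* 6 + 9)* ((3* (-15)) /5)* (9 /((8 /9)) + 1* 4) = -247028672928987 /45680920376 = -5407.70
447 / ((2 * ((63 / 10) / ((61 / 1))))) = 45445 / 21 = 2164.05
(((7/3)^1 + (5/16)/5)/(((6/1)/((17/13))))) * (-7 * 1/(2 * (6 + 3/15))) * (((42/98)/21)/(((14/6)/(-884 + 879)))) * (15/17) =14375/1263808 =0.01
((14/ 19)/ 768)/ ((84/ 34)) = 17/ 43776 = 0.00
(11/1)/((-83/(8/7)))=-88/581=-0.15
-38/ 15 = -2.53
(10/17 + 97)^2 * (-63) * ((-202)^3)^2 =-11779898222196804192192/289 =-40760893502411087170.21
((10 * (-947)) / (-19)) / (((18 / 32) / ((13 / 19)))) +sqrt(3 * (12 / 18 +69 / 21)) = sqrt(581) / 7 +1969760 / 3249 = 609.71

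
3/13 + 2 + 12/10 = 223/65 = 3.43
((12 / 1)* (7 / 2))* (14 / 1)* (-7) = -4116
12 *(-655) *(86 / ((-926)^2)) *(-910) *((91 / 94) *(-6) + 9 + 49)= 377224547700 / 10075343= 37440.37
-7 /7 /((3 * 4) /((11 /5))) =-0.18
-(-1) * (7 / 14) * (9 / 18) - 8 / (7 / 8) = -249 / 28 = -8.89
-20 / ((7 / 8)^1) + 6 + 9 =-55 / 7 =-7.86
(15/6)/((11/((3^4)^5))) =17433922005/22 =792451000.23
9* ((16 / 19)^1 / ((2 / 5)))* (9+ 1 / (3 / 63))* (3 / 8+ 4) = 2486.84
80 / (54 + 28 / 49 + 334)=0.21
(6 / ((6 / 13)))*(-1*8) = -104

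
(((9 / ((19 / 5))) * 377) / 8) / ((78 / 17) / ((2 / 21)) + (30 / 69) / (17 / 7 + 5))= 86233095 / 37267132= 2.31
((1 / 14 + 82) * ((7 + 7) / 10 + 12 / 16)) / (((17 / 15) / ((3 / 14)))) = 444663 / 13328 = 33.36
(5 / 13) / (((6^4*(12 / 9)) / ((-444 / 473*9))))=-185 / 98384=-0.00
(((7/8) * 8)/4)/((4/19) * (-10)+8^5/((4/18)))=19/1600928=0.00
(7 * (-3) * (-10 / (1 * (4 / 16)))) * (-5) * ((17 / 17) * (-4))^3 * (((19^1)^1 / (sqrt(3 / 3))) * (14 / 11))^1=6500072.73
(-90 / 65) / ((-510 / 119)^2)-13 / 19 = -9381 / 12350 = -0.76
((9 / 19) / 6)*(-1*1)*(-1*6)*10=4.74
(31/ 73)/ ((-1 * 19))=-31/ 1387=-0.02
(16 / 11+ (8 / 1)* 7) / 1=632 / 11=57.45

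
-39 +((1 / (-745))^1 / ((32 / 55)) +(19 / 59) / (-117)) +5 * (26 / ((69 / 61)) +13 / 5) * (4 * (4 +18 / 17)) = 2549.65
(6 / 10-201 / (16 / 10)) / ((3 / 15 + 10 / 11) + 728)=-18337 / 106936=-0.17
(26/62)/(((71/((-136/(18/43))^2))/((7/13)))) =59848432/178281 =335.70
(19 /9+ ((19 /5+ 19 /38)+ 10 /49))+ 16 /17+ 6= 1016321 /74970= 13.56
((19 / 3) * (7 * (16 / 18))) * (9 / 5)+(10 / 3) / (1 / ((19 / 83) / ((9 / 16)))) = 810008 / 11205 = 72.29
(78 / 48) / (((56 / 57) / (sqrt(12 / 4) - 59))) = -43719 / 448 + 741 * sqrt(3) / 448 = -94.72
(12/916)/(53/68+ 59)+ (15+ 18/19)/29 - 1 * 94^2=-1510619350767/170972545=-8835.45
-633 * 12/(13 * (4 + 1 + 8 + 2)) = -2532/65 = -38.95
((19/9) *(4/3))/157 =76/4239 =0.02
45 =45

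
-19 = -19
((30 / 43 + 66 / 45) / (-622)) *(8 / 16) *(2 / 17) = -698 / 3410115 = -0.00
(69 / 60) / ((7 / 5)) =23 / 28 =0.82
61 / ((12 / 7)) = 427 / 12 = 35.58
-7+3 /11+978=971.27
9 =9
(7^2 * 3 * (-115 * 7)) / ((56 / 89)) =-188068.12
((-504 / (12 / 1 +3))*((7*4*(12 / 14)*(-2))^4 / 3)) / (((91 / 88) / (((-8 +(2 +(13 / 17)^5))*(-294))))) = -8952161551289155584 / 92290705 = -96999600894.69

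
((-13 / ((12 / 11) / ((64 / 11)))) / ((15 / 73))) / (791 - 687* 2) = 15184 / 26235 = 0.58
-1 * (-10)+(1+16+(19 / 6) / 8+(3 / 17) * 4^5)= 169811 / 816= 208.10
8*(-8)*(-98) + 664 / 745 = 4673304 / 745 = 6272.89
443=443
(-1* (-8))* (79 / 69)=632 / 69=9.16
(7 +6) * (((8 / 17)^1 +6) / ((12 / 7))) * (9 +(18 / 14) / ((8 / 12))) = 2145 / 4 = 536.25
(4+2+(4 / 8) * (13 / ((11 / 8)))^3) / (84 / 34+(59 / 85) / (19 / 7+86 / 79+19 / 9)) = 1427123090020 / 8617936173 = 165.60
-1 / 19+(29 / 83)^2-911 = -119232611 / 130891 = -910.93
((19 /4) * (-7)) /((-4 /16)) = 133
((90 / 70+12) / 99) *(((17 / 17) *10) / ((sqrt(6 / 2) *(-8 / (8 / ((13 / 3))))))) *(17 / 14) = -2635 *sqrt(3) / 21021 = -0.22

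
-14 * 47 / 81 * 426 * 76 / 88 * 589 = -522821138 / 297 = -1760340.53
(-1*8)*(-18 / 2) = 72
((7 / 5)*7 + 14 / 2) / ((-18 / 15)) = -14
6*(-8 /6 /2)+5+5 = 6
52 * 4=208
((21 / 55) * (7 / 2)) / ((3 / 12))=294 / 55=5.35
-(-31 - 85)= 116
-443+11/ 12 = -5305/ 12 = -442.08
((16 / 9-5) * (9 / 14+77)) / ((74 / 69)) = -725029 / 3108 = -233.28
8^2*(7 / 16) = 28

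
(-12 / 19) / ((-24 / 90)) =45 / 19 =2.37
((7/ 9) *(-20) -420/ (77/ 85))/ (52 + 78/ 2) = -47440/ 9009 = -5.27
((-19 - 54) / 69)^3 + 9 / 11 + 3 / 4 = 5550373 / 14454396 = 0.38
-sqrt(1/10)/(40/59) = -0.47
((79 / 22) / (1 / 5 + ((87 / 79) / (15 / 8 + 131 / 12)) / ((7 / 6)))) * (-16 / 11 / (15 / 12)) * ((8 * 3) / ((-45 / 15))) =3433448704 / 28121731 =122.09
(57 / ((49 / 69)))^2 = 15468489 / 2401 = 6442.52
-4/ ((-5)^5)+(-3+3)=4/ 3125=0.00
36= 36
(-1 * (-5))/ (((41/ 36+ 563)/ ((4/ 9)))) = 80/ 20309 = 0.00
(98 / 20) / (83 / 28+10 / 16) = 1.37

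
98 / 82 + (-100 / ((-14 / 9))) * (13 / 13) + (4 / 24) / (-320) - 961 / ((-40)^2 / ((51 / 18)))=87861323 / 1377600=63.78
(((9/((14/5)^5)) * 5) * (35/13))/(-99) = -78125/10986976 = -0.01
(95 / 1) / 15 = 19 / 3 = 6.33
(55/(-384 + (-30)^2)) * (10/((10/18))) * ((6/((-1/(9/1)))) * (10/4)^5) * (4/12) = -4640625/1376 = -3372.55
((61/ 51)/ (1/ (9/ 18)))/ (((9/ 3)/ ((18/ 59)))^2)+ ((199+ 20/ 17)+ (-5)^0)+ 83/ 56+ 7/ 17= 672977859/ 3313912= 203.08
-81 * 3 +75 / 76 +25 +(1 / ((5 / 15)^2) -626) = -63385 / 76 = -834.01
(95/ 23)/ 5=19/ 23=0.83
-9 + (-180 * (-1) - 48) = 123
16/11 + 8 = 104/11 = 9.45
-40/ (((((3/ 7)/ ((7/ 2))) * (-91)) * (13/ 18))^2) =-17640/ 28561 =-0.62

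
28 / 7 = 4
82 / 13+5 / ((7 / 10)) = 1224 / 91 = 13.45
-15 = -15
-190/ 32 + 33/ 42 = -577/ 112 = -5.15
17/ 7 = 2.43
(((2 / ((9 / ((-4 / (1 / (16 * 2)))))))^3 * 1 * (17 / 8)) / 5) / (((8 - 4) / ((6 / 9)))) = -17825792 / 10935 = -1630.16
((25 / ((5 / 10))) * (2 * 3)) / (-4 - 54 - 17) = -4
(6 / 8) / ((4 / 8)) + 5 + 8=29 / 2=14.50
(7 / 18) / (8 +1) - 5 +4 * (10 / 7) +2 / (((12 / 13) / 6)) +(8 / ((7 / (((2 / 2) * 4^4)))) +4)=310.33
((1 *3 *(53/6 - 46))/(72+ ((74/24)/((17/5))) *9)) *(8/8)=-7582/5451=-1.39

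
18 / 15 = 6 / 5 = 1.20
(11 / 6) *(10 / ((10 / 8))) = 44 / 3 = 14.67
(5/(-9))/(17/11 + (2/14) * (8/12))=-385/1137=-0.34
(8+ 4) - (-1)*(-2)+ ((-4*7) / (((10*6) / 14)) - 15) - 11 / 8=-12.91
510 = 510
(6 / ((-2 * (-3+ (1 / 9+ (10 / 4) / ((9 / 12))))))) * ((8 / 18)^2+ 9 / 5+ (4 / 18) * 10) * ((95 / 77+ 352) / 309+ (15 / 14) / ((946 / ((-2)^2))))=-501673532 / 15346485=-32.69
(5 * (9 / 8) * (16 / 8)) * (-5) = -225 / 4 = -56.25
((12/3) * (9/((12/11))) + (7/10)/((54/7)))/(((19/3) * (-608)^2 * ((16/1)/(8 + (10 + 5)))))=410987/20228014080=0.00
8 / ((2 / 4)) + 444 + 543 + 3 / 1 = 1006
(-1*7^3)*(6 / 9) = -228.67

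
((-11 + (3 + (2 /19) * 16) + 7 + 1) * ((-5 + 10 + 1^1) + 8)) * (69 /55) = 29.58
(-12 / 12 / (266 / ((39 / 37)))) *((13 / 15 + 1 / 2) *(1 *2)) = -533 / 49210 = -0.01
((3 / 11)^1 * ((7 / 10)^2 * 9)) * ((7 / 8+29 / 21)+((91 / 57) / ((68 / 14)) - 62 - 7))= -79.88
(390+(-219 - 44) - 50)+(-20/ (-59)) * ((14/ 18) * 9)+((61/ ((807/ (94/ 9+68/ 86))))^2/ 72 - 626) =-28310447588610197/ 51792099996411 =-546.62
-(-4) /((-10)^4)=1 /2500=0.00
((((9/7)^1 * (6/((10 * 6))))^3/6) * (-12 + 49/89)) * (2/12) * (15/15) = -82539/122108000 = -0.00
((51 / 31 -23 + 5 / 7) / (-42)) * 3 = 4479 / 3038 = 1.47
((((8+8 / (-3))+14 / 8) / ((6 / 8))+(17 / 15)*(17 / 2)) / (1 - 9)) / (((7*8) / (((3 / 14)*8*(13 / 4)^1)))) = -22321 / 94080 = -0.24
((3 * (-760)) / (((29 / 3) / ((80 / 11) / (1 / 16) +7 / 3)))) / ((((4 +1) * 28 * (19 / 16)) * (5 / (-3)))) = 1128096 / 11165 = 101.04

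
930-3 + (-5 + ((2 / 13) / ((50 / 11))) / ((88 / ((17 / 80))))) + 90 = 210496017 / 208000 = 1012.00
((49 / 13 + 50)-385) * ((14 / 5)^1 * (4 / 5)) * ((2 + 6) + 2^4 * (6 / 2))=-13503616 / 325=-41549.59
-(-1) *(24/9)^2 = 64/9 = 7.11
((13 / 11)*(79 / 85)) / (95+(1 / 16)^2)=262912 / 22740135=0.01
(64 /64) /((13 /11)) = 11 /13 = 0.85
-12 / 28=-3 / 7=-0.43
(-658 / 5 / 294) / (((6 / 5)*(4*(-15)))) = 47 / 7560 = 0.01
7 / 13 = 0.54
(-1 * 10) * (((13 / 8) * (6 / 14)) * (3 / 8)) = -2.61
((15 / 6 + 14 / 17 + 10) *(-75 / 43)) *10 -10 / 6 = -513280 / 2193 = -234.05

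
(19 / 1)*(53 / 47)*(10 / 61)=10070 / 2867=3.51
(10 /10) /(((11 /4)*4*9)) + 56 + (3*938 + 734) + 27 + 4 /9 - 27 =3604.45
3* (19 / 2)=57 / 2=28.50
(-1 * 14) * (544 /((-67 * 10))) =3808 /335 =11.37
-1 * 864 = -864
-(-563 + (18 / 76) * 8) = 561.11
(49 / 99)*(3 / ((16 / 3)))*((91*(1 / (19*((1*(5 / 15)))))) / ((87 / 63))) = 280917 / 96976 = 2.90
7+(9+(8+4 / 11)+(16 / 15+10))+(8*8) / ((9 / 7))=42178 / 495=85.21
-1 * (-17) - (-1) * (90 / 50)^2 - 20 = 6 / 25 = 0.24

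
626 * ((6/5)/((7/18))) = 67608/35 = 1931.66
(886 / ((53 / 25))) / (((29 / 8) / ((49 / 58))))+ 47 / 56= 245213331 / 2496088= 98.24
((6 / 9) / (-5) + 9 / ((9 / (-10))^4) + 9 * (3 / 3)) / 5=4.52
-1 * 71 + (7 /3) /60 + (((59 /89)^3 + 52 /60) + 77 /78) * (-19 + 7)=-31904861213 /329925492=-96.70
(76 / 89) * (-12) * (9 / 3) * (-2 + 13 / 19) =3600 / 89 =40.45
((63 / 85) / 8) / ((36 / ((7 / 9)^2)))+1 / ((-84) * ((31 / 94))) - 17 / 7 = -2.46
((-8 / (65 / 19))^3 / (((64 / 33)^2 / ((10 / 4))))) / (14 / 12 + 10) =-22408353 / 29439800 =-0.76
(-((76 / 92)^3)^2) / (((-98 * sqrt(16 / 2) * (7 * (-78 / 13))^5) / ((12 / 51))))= -47045881 * sqrt(2) / 32232089860899663168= -0.00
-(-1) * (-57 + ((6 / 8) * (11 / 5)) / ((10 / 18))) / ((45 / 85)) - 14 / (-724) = -5540627 / 54300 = -102.04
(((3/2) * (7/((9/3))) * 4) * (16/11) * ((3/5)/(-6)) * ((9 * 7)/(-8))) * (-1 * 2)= -1764/55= -32.07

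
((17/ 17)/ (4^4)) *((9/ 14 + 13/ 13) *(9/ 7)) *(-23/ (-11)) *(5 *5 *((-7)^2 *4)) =119025/ 1408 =84.53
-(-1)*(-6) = -6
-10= -10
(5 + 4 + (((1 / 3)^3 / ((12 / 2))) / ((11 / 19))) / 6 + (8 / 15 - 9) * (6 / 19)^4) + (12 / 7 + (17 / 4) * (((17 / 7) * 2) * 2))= 51.92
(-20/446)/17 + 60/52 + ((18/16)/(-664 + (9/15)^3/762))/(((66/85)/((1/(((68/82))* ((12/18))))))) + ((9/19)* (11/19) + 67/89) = 25548759913381487043/11750291274956057824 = 2.17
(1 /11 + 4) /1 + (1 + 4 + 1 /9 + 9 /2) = 2713 /198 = 13.70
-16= -16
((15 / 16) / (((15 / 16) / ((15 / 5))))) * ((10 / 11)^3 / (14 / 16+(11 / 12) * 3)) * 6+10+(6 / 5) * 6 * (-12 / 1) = -14024818 / 192995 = -72.67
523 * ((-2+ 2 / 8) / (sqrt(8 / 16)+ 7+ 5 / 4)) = -120813 / 1081+ 7322 * sqrt(2) / 1081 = -102.18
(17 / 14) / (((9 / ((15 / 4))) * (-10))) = -17 / 336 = -0.05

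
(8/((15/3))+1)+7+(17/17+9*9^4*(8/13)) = 2362649/65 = 36348.45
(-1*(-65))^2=4225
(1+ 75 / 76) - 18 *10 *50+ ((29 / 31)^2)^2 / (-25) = -15788776561581 / 1754689900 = -8998.04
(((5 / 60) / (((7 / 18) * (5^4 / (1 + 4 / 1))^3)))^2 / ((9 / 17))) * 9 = 153 / 747680664062500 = 0.00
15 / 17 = 0.88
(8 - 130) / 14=-61 / 7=-8.71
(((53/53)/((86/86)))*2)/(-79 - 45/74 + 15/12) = -296/11597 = -0.03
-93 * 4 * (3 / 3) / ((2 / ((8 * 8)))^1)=-11904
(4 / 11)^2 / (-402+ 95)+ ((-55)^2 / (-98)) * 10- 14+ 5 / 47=-27595503032 / 85549541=-322.57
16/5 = 3.20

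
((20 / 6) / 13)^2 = 100 / 1521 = 0.07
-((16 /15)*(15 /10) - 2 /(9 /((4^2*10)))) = 1528 /45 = 33.96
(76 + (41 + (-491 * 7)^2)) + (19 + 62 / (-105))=1240375963 / 105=11813104.41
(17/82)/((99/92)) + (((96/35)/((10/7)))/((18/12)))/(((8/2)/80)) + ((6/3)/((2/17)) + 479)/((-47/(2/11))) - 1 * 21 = 2741309/953865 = 2.87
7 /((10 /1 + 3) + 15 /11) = 77 /158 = 0.49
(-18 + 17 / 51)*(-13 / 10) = 22.97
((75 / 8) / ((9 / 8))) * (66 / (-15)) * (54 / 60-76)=8261 / 3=2753.67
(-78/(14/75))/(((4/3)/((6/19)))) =-26325/266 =-98.97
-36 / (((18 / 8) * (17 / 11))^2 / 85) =-253.07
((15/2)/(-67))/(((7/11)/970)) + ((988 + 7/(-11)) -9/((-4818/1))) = 816.74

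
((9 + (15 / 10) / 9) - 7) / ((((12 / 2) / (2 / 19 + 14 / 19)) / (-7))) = -364 / 171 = -2.13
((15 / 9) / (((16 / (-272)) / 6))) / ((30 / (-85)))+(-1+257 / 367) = 529985 / 1101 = 481.37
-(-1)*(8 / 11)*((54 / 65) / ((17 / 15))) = 1296 / 2431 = 0.53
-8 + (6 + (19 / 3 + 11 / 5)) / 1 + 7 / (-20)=371 / 60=6.18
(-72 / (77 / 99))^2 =419904 / 49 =8569.47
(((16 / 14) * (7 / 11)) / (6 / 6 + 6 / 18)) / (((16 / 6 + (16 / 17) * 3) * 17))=9 / 1540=0.01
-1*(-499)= 499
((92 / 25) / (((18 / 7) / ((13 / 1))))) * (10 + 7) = 71162 / 225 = 316.28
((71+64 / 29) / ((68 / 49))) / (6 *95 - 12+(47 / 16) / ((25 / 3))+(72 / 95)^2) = 751074940 / 7957911837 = 0.09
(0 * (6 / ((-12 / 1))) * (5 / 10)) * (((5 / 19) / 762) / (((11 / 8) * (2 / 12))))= 0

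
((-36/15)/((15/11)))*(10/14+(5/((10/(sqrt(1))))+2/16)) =-33/14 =-2.36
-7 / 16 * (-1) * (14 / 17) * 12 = 4.32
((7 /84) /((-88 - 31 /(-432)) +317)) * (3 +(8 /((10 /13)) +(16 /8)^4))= 756 /70685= 0.01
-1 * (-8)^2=-64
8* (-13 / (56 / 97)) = -1261 / 7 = -180.14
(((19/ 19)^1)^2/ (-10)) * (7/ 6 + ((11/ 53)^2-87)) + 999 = 169817369/ 168540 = 1007.58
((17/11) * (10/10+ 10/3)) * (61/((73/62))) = 835822/2409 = 346.96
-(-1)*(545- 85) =460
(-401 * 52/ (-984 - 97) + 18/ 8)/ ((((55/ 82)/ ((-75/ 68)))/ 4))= -5207205/ 36754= -141.68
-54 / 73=-0.74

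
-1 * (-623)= 623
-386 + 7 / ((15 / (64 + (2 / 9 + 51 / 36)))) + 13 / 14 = -1339783 / 3780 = -354.44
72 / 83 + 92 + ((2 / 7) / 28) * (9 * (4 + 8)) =382174 / 4067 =93.97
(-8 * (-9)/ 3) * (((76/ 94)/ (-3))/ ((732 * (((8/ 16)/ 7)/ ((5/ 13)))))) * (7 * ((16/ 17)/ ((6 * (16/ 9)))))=-18620/ 633607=-0.03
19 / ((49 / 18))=342 / 49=6.98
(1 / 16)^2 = 1 / 256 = 0.00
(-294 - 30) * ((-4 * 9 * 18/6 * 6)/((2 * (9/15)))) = 174960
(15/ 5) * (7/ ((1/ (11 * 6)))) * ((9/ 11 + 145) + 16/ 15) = 1017912/ 5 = 203582.40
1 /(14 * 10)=1 /140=0.01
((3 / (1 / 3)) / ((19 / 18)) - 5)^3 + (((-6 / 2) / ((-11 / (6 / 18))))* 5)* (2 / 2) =3342688 / 75449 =44.30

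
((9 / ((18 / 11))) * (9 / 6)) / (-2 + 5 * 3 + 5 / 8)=66 / 109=0.61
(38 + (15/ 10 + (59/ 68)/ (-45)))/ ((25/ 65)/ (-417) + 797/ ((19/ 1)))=4147804063/ 4406850840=0.94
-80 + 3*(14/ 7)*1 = -74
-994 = -994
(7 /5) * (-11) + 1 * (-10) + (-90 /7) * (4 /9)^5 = -25.62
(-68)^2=4624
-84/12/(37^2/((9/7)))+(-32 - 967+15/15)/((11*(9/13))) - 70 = -27249467/135531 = -201.06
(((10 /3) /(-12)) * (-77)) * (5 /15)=385 /54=7.13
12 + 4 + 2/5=82/5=16.40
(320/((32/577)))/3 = 5770/3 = 1923.33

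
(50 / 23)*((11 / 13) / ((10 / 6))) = 330 / 299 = 1.10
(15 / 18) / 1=5 / 6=0.83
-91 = -91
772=772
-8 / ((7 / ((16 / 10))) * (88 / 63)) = -72 / 55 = -1.31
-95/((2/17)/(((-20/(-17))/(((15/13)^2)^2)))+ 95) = -1085318/1087343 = -1.00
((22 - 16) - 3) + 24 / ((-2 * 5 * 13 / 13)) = 3 / 5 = 0.60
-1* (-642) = 642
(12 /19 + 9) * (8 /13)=1464 /247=5.93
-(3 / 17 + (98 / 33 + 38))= -23083 / 561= -41.15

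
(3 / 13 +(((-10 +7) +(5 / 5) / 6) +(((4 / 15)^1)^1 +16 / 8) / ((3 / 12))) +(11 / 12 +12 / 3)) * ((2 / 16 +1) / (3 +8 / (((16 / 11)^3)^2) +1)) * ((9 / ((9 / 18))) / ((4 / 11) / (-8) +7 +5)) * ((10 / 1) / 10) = 3.98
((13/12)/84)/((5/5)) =13/1008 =0.01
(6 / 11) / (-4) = -3 / 22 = -0.14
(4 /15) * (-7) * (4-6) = 56 /15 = 3.73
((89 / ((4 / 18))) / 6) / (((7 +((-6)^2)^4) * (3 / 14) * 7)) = 89 / 3359246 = 0.00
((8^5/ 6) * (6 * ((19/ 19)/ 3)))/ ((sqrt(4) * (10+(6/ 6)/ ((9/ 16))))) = 24576/ 53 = 463.70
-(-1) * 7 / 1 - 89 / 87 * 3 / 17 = 3362 / 493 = 6.82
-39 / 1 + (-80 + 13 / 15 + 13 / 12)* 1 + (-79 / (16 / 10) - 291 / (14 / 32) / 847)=-39655593 / 237160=-167.21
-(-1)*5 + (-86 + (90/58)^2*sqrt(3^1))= -81 + 2025*sqrt(3)/841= -76.83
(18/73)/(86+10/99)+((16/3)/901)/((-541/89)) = 859886369/454966705698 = 0.00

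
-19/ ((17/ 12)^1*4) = -57/ 17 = -3.35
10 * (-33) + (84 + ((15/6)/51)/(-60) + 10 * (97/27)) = -771395/3672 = -210.07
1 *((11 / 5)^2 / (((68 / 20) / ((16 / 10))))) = 968 / 425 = 2.28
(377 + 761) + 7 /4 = 4559 /4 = 1139.75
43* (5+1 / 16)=3483 / 16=217.69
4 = 4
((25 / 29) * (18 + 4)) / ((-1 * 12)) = -275 / 174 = -1.58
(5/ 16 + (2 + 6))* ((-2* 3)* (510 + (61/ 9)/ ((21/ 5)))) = -1837205/ 72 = -25516.74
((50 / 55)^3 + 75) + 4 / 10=76.15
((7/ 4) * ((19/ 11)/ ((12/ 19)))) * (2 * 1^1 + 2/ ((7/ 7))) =2527/ 132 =19.14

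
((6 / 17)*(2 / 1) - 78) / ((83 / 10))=-13140 / 1411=-9.31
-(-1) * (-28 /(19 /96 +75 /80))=-2688 /109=-24.66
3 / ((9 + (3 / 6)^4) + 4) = 48 / 209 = 0.23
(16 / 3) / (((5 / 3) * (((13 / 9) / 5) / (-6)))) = -864 / 13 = -66.46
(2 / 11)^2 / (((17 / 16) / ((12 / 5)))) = 768 / 10285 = 0.07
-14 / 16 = -7 / 8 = -0.88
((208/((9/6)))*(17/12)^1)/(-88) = -221/99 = -2.23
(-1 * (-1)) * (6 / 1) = 6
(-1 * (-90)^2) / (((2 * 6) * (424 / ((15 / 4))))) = -5.97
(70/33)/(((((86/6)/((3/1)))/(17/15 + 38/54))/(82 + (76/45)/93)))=38443552/574695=66.89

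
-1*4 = -4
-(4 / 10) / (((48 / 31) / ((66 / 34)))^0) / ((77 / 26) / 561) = -2652 / 35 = -75.77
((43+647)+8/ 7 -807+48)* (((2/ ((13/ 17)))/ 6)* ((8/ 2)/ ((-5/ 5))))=32300/ 273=118.32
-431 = -431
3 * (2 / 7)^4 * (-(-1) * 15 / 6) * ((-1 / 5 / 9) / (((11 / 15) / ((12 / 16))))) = -30 / 26411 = -0.00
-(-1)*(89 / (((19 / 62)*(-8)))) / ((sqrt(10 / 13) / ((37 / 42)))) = -102083*sqrt(130) / 31920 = -36.46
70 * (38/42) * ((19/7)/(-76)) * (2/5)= -19/21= -0.90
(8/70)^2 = 0.01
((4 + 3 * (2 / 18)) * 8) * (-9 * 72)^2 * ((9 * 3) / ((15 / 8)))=1048080384 / 5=209616076.80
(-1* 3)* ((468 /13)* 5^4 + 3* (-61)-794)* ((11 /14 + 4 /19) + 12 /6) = -51461493 /266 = -193464.26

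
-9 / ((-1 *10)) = 9 / 10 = 0.90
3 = 3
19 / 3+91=292 / 3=97.33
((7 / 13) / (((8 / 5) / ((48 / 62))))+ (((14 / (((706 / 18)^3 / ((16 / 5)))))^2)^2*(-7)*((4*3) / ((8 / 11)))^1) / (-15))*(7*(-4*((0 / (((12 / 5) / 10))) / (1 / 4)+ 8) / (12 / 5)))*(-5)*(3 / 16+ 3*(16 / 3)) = 742356191055307452345318057633959813803 / 377173801897536226090212431606980750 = 1968.21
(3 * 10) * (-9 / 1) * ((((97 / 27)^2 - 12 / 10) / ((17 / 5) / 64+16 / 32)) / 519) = -27309440 / 2480301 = -11.01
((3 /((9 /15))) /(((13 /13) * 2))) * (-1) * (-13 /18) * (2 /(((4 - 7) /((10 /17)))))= -325 /459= -0.71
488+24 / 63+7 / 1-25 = 9878 / 21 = 470.38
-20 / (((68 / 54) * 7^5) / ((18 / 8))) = -1215 / 571438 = -0.00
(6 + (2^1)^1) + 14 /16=71 /8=8.88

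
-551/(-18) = 551/18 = 30.61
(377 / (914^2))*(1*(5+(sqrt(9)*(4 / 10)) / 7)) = 68237 / 29238860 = 0.00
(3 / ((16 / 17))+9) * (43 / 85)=1677 / 272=6.17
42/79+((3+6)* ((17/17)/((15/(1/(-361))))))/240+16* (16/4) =736151121/11407600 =64.53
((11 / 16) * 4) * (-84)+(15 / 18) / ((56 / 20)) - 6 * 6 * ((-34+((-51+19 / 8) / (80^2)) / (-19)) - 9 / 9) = 5256755279 / 5107200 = 1029.28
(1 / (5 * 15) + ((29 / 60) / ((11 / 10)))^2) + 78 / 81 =382031 / 326700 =1.17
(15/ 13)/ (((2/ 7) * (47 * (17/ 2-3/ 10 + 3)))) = 75/ 9776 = 0.01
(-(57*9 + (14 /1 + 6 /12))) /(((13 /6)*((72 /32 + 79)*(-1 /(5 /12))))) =211 /169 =1.25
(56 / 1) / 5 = 56 / 5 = 11.20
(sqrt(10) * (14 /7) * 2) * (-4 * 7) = -112 * sqrt(10) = -354.18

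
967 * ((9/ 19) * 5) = 43515/ 19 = 2290.26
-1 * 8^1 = -8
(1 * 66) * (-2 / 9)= -44 / 3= -14.67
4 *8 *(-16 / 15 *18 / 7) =-3072 / 35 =-87.77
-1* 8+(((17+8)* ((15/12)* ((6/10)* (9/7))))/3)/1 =1/28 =0.04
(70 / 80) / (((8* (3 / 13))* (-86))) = -91 / 16512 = -0.01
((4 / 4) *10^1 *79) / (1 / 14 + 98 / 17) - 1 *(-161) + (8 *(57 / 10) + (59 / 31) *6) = 76081577 / 215295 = 353.38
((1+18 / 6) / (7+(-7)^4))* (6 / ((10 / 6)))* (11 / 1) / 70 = 99 / 105350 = 0.00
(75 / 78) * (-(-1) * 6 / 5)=15 / 13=1.15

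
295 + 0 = 295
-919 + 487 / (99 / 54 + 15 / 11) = -161767 / 211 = -766.67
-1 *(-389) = 389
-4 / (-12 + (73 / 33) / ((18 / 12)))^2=-9801 / 271441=-0.04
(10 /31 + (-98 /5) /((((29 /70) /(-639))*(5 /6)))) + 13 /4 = 652334987 /17980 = 36281.14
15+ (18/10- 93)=-381/5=-76.20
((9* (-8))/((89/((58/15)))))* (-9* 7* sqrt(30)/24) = 3654* sqrt(30)/445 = 44.97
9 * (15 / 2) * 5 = 675 / 2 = 337.50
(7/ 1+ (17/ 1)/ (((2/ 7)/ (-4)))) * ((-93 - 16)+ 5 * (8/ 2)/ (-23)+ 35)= 397782/ 23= 17294.87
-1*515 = -515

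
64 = 64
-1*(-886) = 886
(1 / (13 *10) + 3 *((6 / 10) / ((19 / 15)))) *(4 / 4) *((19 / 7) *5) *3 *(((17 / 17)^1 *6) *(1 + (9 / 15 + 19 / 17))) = 1048113 / 1105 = 948.52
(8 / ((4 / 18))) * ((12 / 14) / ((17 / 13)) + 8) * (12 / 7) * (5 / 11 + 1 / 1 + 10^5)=489463119360 / 9163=53417343.59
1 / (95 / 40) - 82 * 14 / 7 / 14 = -1502 / 133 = -11.29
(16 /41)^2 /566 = 128 /475723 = 0.00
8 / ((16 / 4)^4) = 1 / 32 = 0.03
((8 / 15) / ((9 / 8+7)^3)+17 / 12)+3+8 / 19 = 4.84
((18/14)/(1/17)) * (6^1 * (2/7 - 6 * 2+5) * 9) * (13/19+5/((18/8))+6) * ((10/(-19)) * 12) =7885362960/17689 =445777.77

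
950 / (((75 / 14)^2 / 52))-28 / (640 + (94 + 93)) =320287492 / 186075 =1721.28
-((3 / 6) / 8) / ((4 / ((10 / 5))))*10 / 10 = -1 / 32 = -0.03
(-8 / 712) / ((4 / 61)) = -61 / 356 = -0.17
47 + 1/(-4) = 187/4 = 46.75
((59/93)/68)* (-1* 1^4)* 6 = -59/1054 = -0.06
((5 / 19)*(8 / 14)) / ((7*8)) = 0.00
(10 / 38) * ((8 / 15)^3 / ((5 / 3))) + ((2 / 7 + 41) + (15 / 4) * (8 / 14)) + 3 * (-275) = -116939041 / 149625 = -781.55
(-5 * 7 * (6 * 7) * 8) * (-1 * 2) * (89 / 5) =418656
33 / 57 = 11 / 19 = 0.58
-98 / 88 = -49 / 44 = -1.11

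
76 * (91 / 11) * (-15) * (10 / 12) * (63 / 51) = -1815450 / 187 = -9708.29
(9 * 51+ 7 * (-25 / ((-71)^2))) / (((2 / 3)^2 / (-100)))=-520569900 / 5041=-103267.19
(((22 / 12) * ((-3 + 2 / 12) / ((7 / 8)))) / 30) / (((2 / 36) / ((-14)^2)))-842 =-23102 / 15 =-1540.13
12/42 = 2/7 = 0.29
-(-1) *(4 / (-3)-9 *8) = -220 / 3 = -73.33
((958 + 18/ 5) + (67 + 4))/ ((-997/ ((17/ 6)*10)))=-29257/ 997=-29.35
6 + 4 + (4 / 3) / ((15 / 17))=518 / 45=11.51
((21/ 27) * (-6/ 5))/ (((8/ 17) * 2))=-119/ 120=-0.99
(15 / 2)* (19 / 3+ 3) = 70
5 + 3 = 8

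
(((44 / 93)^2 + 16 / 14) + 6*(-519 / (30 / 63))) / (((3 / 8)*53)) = -15833286008 / 48131685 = -328.96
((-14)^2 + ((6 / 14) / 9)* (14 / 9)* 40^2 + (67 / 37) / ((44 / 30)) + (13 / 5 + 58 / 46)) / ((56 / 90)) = 807814877 / 1572648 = 513.67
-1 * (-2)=2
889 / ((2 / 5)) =4445 / 2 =2222.50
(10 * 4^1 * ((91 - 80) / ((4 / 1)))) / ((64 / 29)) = 1595 / 32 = 49.84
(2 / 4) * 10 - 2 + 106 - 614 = -505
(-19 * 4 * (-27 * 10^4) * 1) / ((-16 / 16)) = -20520000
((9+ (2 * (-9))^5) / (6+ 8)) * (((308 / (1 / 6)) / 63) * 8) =-31672608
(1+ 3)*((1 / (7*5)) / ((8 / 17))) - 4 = -263 / 70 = -3.76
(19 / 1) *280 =5320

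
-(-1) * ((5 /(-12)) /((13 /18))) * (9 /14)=-135 /364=-0.37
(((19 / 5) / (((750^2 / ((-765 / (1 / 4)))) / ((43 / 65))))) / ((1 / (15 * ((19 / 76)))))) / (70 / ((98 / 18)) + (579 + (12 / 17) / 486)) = -401628213 / 4635251562500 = -0.00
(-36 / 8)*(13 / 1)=-117 / 2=-58.50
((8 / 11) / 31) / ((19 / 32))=256 / 6479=0.04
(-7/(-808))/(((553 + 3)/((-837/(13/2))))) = -0.00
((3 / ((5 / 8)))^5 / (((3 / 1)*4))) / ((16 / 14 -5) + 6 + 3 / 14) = 3096576 / 34375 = 90.08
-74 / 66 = -37 / 33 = -1.12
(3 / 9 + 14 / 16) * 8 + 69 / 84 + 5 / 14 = 911 / 84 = 10.85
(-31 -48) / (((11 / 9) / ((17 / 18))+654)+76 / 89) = -119527 / 992752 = -0.12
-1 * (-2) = 2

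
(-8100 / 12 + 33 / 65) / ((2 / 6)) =-131526 / 65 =-2023.48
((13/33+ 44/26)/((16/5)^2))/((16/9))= 67125/585728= 0.11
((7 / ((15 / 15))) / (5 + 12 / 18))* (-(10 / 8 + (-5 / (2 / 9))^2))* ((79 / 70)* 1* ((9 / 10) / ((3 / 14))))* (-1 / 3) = 336777 / 340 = 990.52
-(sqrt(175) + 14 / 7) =-5 * sqrt(7)- 2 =-15.23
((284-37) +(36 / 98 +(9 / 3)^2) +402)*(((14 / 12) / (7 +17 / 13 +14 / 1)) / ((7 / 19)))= 398411 / 4263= 93.46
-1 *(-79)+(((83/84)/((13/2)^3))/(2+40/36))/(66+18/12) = 382706498/4844385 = 79.00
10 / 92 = 5 / 46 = 0.11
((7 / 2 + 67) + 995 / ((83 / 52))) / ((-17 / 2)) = -115183 / 1411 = -81.63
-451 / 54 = -8.35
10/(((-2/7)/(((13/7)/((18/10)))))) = -325/9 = -36.11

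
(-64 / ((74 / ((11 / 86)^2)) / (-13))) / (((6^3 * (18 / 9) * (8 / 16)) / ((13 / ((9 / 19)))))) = 388531 / 16624359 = 0.02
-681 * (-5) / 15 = 227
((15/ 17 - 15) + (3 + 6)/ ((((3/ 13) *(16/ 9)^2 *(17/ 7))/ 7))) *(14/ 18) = 217819/ 13056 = 16.68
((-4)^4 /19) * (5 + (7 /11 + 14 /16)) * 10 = 183360 /209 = 877.32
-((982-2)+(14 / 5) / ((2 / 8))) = -4956 / 5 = -991.20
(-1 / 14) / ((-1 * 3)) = 1 / 42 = 0.02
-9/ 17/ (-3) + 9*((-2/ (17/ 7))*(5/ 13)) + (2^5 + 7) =8028/ 221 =36.33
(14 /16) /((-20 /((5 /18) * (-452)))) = 791 /144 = 5.49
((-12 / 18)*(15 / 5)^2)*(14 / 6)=-14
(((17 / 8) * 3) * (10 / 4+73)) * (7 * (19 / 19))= 53907 / 16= 3369.19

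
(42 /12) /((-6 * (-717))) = 7 /8604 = 0.00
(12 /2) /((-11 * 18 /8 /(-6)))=16 /11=1.45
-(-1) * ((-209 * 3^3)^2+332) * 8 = 254750248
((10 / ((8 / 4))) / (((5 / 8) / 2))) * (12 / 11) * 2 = 384 / 11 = 34.91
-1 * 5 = -5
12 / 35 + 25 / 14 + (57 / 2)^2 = 114013 / 140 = 814.38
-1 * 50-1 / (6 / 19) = -319 / 6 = -53.17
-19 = -19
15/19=0.79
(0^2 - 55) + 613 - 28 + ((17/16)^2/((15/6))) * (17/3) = 1022513/1920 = 532.56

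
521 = 521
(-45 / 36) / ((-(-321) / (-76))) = 95 / 321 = 0.30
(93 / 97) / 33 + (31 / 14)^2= 4.93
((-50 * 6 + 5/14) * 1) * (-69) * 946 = 136912215/7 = 19558887.86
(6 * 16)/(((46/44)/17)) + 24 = 1585.04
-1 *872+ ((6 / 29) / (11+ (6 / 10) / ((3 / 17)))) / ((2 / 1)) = -606907 / 696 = -871.99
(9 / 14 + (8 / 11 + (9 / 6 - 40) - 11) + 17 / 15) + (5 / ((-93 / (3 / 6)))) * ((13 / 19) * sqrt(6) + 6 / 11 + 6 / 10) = -3367627 / 71610 - 65 * sqrt(6) / 3534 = -47.07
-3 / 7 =-0.43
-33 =-33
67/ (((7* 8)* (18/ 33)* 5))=737/ 1680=0.44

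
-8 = -8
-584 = -584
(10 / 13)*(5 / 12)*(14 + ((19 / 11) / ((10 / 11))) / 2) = 115 / 24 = 4.79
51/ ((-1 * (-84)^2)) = -17/ 2352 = -0.01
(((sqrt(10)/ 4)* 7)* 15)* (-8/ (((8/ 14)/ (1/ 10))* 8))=-147* sqrt(10)/ 32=-14.53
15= 15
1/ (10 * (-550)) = -1/ 5500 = -0.00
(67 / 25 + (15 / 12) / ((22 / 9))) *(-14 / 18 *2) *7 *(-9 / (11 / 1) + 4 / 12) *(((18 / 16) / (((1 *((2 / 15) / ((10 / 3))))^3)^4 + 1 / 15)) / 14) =117175579071044921875 / 5769729614257813952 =20.31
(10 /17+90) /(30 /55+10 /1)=4235 /493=8.59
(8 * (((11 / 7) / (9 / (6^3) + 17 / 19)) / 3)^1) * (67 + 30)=1297472 / 2989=434.08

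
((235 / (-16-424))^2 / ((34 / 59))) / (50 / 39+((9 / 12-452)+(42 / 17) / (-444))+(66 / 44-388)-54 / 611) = -149816589 / 253194645088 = -0.00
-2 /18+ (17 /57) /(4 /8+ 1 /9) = 709 /1881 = 0.38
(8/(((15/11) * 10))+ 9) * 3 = 719/25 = 28.76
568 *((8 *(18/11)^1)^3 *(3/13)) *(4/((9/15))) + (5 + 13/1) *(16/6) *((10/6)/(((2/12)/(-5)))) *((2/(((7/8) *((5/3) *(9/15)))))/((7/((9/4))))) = 1958635.41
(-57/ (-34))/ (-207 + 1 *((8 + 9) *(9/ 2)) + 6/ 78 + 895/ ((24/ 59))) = 8892/ 10978141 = 0.00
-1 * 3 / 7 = -3 / 7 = -0.43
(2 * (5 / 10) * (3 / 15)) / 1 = 1 / 5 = 0.20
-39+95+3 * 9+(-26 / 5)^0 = 84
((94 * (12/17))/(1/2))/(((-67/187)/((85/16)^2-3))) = -10014807/1072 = -9342.17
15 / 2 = 7.50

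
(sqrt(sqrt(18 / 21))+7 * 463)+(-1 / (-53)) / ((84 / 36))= 6^(1 / 4) * 7^(3 / 4) / 7+1202414 / 371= 3241.97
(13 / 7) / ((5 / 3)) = 39 / 35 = 1.11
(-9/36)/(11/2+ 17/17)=-0.04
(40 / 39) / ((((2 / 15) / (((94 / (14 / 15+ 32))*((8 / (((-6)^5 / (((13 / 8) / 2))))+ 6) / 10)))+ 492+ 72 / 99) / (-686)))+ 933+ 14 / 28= 932.07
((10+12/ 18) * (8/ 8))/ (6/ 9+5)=32/ 17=1.88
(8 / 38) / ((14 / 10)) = 20 / 133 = 0.15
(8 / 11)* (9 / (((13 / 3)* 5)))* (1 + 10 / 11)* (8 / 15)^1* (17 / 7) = 29376 / 39325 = 0.75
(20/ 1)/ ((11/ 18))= 360/ 11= 32.73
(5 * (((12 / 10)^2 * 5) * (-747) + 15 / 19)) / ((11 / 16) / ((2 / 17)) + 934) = -5449312 / 190475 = -28.61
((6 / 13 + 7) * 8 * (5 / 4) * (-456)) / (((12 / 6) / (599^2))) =-79352429160 / 13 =-6104033012.31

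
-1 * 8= -8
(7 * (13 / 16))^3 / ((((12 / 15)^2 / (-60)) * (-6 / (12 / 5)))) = 56517825 / 8192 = 6899.15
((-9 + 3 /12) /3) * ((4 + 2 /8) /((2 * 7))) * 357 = -10115 /32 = -316.09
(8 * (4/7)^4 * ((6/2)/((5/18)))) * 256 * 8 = 226492416/12005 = 18866.51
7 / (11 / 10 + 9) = 70 / 101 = 0.69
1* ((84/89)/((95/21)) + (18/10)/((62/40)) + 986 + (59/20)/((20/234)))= 10713645923/10484200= 1021.88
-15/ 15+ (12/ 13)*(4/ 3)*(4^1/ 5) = -1/ 65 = -0.02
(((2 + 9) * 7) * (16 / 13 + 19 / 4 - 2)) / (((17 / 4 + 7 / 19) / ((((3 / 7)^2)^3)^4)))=452546260621389 / 4625318300473674861967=0.00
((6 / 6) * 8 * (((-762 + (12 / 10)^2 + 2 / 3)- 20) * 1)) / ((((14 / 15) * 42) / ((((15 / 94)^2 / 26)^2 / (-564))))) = 2350125 / 8682084584992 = 0.00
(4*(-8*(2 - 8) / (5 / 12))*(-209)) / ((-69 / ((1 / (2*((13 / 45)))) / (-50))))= -361152 / 7475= -48.31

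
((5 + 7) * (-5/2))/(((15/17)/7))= -238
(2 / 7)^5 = 32 / 16807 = 0.00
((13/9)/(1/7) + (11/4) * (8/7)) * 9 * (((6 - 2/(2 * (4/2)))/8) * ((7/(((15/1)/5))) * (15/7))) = 45925/112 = 410.04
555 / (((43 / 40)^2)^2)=1420800000 / 3418801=415.58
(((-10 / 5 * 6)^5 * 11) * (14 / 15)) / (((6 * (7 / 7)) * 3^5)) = -78848 / 45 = -1752.18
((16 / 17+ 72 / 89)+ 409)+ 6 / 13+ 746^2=10954201327 / 19669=556927.21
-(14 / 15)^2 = -196 / 225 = -0.87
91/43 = 2.12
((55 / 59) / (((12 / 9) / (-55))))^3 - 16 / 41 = -56860.00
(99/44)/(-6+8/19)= -0.40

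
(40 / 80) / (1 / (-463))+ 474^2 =448889 / 2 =224444.50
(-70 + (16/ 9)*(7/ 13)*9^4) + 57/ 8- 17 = 644877/ 104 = 6200.74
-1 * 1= -1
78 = 78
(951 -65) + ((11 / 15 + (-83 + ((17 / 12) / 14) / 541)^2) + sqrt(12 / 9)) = 7776.86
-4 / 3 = -1.33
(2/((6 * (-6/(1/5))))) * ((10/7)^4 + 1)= -12401/216090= -0.06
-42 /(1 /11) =-462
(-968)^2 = 937024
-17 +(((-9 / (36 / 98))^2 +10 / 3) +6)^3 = 391419951499 / 1728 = 226516175.64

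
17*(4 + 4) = 136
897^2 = 804609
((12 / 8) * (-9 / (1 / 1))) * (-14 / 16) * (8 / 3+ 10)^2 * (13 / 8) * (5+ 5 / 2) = 1478295 / 64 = 23098.36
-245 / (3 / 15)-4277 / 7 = -1836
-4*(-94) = 376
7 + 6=13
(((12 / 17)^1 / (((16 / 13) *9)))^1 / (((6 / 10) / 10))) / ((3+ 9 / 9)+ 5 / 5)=0.21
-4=-4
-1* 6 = -6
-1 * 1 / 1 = -1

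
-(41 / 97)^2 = -1681 / 9409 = -0.18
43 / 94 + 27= 2581 / 94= 27.46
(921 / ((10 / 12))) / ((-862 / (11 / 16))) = -30393 / 34480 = -0.88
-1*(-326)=326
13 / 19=0.68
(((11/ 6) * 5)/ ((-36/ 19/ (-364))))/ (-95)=-1001/ 54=-18.54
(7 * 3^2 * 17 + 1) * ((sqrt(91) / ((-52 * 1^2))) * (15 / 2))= -2010 * sqrt(91) / 13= -1474.94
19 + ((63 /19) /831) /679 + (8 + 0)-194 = -85255334 /510511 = -167.00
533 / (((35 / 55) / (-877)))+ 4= -734546.14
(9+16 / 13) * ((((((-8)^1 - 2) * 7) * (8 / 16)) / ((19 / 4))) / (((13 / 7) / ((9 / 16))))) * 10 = -77175 / 338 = -228.33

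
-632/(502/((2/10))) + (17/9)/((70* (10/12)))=-28913/131775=-0.22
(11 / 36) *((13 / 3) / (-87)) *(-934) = 66781 / 4698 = 14.21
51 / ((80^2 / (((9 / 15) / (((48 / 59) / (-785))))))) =-4.61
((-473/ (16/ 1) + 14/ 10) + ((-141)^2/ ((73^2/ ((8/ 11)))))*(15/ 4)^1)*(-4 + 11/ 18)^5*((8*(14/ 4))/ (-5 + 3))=-166238919480639383/ 1476861154560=-112562.32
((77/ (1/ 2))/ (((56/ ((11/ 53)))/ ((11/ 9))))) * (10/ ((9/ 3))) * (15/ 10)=6655/ 1908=3.49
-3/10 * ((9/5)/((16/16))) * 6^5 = -104976/25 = -4199.04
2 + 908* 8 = 7266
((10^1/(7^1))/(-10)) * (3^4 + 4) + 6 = -43/7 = -6.14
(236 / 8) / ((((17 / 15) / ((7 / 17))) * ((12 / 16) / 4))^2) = 9251200 / 83521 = 110.76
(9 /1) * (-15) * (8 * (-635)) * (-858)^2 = 504861271200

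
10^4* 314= 3140000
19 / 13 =1.46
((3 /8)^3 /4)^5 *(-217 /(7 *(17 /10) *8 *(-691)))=2224080585 /1692921114327078928384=0.00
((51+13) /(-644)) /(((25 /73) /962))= -1123616 /4025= -279.16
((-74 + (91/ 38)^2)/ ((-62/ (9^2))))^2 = 7954.00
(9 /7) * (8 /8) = 9 /7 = 1.29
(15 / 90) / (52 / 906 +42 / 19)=2869 / 39040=0.07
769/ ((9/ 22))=16918/ 9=1879.78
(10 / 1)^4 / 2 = 5000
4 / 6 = 2 / 3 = 0.67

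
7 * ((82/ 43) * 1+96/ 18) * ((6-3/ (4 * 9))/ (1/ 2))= 232099/ 387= 599.74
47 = 47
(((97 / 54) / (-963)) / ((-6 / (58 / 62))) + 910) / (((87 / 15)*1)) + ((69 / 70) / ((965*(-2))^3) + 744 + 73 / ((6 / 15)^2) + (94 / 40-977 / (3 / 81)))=-882916534694285524458593 / 35289131068851030000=-25019.50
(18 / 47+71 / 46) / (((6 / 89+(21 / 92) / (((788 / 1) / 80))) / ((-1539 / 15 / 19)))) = -14604989 / 127182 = -114.84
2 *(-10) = -20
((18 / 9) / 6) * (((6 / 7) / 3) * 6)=4 / 7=0.57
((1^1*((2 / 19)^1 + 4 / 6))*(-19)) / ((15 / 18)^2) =-528 / 25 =-21.12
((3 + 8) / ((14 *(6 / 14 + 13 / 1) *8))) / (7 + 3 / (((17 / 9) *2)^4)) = 83521 / 80105390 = 0.00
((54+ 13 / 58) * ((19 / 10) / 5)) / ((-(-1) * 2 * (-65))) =-11951 / 75400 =-0.16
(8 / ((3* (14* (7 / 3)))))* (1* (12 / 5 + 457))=9188 / 245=37.50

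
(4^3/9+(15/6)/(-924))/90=39409/498960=0.08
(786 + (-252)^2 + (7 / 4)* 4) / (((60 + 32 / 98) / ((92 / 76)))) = 72462719 / 56164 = 1290.20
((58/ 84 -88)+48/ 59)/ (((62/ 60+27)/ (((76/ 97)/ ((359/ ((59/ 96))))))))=-20362015/ 4920072024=-0.00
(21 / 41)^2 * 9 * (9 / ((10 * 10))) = 0.21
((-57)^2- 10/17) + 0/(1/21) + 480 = 63383/17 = 3728.41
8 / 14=4 / 7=0.57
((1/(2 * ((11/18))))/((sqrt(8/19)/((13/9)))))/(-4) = -13 * sqrt(38)/176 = -0.46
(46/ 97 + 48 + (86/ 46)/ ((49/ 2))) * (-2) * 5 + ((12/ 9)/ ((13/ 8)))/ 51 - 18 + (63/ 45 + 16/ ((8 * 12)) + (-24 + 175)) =-763030279931/ 2174354910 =-350.92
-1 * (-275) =275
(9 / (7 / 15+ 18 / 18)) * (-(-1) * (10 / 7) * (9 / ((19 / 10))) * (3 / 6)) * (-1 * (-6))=182250 / 1463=124.57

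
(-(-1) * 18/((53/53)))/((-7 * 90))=-1/35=-0.03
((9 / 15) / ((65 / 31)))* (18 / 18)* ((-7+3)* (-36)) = 13392 / 325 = 41.21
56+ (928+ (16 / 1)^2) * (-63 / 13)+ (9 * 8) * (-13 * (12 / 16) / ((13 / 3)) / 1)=-5843.85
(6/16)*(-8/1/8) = -3/8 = -0.38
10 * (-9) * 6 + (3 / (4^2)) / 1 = -8637 / 16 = -539.81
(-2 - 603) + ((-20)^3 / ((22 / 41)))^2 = 26895926795 / 121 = 222280386.74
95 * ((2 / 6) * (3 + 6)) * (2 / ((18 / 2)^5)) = 190 / 19683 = 0.01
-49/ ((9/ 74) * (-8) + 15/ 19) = 34447/ 129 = 267.03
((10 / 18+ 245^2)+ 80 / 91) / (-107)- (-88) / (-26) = -49458254 / 87633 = -564.38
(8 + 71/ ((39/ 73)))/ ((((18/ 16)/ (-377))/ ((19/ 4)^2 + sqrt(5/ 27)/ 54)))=-57527155/ 54 -637420 *sqrt(15)/ 6561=-1065693.96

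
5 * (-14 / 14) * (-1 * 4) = 20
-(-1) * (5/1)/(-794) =-5/794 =-0.01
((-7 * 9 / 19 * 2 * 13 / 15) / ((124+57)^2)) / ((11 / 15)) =-1638 / 6847049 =-0.00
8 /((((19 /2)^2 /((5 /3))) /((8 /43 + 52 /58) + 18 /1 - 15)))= 271520 /450167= 0.60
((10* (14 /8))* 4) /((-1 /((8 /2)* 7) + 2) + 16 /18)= 17640 /719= 24.53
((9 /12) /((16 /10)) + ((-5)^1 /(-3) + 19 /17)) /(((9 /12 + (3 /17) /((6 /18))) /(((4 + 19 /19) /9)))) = 26545 /18792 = 1.41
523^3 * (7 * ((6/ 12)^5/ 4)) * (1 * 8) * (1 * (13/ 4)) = 13018065697/ 64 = 203407276.52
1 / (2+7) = 1 / 9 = 0.11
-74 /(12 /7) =-259 /6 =-43.17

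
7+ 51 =58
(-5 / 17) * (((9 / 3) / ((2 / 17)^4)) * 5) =-368475 / 16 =-23029.69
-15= -15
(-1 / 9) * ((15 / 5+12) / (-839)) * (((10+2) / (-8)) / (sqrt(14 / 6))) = -5 * sqrt(21) / 11746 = -0.00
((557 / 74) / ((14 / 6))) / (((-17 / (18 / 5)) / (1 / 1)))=-15039 / 22015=-0.68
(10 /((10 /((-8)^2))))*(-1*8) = -512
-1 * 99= -99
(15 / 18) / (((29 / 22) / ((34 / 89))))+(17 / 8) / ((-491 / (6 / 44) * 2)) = 322800947 / 1338238176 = 0.24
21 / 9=7 / 3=2.33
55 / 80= 11 / 16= 0.69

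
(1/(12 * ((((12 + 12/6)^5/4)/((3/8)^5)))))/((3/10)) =0.00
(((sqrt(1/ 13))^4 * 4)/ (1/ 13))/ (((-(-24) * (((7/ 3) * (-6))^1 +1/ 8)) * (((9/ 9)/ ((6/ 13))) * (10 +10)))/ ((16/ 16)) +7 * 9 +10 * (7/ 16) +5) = -32/ 1493193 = -0.00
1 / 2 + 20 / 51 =91 / 102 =0.89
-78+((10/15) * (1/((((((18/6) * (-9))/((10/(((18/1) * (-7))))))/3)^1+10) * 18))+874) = 13260569/16659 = 796.00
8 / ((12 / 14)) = 28 / 3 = 9.33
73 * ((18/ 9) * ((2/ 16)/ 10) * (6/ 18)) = 73/ 120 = 0.61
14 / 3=4.67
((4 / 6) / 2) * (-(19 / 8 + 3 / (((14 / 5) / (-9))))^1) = 407 / 168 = 2.42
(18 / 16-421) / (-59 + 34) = 16.80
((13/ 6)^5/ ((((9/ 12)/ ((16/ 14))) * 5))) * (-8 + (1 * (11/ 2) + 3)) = 371293/ 51030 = 7.28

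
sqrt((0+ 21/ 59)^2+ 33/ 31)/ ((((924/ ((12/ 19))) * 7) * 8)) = sqrt(249054)/ 37461578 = 0.00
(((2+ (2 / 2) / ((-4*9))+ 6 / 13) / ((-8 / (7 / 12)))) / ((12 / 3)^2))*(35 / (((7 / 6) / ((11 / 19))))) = -438515 / 2276352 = -0.19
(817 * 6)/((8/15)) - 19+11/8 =73389/8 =9173.62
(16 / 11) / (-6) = -0.24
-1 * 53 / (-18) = 53 / 18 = 2.94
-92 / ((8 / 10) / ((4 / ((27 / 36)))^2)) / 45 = -5888 / 81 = -72.69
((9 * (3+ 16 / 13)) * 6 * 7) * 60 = 1247400 / 13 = 95953.85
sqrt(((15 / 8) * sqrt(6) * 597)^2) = 8955 * sqrt(6) / 8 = 2741.90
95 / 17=5.59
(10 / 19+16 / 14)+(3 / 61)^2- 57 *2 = -55590543 / 494893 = -112.33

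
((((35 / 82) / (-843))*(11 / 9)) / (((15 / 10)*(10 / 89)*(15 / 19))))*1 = -130207 / 27996030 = -0.00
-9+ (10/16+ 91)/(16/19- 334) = -469687/50640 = -9.28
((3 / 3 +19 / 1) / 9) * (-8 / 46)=-80 / 207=-0.39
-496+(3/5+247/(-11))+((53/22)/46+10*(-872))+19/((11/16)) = -46603439/5060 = -9210.17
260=260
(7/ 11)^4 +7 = 104888/ 14641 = 7.16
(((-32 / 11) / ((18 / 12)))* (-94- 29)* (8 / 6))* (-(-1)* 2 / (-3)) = -20992 / 99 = -212.04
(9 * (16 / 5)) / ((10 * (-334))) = -0.01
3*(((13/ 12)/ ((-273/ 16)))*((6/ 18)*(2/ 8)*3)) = -1/ 21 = -0.05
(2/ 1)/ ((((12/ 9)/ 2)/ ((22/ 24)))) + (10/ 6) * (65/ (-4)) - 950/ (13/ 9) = -26599/ 39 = -682.03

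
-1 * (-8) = 8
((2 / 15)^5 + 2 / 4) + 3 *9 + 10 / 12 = 21515657 / 759375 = 28.33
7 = 7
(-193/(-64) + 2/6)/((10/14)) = 4501/960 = 4.69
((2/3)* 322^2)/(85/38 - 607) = -160816/1407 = -114.30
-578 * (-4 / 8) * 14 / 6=2023 / 3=674.33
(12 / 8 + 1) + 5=15 / 2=7.50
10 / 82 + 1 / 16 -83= -54327 / 656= -82.82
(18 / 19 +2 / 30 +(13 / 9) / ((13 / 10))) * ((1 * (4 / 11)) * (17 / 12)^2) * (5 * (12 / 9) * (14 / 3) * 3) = 7351582 / 50787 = 144.75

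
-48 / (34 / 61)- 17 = -1753 / 17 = -103.12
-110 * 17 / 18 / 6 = -935 / 54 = -17.31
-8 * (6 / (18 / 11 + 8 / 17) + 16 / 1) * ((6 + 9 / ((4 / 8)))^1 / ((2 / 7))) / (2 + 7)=-831712 / 591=-1407.30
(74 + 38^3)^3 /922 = 82942715491268 /461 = 179919122540.71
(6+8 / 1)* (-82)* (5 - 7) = 2296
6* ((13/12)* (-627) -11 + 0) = -8283/2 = -4141.50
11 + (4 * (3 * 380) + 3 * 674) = 6593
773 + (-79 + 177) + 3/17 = 14810/17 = 871.18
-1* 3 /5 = -3 /5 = -0.60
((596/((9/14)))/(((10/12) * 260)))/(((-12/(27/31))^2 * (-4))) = -28161/4997200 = -0.01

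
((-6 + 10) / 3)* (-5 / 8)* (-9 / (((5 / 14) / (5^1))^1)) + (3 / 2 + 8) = 229 / 2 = 114.50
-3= -3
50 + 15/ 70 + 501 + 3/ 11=84929/ 154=551.49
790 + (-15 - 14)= 761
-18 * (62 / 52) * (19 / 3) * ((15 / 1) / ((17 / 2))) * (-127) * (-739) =-4975147530 / 221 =-22511979.77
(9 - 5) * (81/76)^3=531441/109744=4.84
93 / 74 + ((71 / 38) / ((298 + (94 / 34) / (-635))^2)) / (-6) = 109711390429643263 / 87297478982647284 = 1.26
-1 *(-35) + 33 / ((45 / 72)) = 439 / 5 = 87.80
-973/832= -1.17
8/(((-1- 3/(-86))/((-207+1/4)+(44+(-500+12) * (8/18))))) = 2350724/747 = 3146.89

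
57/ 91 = 0.63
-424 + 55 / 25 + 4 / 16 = -8431 / 20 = -421.55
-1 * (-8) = 8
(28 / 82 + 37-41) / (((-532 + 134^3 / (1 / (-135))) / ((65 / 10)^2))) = 12675 / 26635614904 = 0.00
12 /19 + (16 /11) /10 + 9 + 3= 13352 /1045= 12.78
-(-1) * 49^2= 2401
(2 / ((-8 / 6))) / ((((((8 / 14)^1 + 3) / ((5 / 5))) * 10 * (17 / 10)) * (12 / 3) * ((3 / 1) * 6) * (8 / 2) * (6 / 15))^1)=-7 / 32640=-0.00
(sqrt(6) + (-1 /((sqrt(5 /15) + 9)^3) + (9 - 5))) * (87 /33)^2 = 920895 * sqrt(3) /857435524 + 841 * sqrt(6) /121 + 23829745933 /857435524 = 44.82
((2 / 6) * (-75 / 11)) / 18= -25 / 198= -0.13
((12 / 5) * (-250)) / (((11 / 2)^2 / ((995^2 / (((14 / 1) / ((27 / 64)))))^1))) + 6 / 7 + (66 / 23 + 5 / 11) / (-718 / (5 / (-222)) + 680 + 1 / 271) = -591734.86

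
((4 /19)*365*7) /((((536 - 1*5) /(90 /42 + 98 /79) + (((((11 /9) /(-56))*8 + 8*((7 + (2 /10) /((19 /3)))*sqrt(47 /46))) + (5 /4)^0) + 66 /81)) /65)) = 143918944358173325932500 /568861089821668918919 - 1109792777030938728000*sqrt(2162) /568861089821668918919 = 162.28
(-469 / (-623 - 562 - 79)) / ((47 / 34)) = 7973 / 29704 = 0.27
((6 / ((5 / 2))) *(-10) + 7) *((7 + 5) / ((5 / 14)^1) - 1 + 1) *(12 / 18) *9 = -3427.20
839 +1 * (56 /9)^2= 71095 /81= 877.72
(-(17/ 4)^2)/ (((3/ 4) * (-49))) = 0.49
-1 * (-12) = 12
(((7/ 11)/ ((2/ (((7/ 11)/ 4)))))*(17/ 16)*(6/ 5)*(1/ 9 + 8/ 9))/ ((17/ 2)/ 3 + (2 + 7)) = 0.01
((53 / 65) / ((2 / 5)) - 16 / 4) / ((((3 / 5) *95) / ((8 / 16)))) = -17 / 988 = -0.02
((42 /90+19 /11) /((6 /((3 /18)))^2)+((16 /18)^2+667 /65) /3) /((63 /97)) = 55212497 /9729720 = 5.67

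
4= 4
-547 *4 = -2188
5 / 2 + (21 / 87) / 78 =2831 / 1131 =2.50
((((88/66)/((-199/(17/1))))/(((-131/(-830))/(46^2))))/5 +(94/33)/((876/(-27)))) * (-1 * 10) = 3055.00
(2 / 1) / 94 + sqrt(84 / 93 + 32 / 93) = 1.14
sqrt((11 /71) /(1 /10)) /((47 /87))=87 *sqrt(7810) /3337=2.30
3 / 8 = 0.38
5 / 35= 1 / 7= 0.14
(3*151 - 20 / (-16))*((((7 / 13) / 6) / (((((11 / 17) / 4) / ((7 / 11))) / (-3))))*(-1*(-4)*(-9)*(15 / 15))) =27244098 / 1573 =17319.83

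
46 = 46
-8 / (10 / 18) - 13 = -137 / 5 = -27.40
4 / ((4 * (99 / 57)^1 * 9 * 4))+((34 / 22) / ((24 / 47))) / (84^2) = 103 / 6272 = 0.02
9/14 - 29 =-28.36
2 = 2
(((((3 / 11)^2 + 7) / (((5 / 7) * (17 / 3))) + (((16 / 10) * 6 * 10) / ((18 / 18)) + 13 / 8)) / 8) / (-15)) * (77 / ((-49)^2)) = -8176393 / 307876800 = -0.03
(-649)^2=421201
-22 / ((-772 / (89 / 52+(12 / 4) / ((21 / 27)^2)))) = 186967 / 983528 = 0.19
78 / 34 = 39 / 17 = 2.29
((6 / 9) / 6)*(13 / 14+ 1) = 3 / 14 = 0.21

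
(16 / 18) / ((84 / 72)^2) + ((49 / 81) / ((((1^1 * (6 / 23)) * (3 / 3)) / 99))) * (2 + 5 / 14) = 955721 / 1764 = 541.79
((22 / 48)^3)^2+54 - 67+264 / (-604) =-387480432593 / 28856549376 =-13.43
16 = 16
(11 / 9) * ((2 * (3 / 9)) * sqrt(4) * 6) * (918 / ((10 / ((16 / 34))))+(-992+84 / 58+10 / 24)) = -36248674 / 3915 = -9258.92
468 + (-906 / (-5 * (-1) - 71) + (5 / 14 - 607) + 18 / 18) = -19083 / 154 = -123.92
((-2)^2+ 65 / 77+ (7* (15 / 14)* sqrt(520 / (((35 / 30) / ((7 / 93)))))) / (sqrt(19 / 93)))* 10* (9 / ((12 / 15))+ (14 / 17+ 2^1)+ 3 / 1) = 2165265 / 2618+ 87075* sqrt(3705) / 323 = 17236.18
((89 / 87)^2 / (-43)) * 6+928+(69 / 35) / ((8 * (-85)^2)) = 203639132335741 / 219473247000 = 927.85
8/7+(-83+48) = -33.86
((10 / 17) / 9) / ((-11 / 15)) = -0.09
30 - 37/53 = 1553/53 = 29.30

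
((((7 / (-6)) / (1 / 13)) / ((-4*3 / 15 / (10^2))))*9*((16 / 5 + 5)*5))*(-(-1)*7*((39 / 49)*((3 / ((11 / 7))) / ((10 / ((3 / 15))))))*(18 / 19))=58931145 / 418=140983.60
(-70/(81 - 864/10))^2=122500/729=168.04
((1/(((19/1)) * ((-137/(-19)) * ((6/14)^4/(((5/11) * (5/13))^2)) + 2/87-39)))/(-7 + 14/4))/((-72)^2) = 6216875/66477461196096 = 0.00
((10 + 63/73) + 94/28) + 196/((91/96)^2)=40131085/172718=232.35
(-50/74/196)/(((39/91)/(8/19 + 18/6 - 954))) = 7.65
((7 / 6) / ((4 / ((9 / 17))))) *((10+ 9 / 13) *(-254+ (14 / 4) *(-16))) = -452445 / 884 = -511.82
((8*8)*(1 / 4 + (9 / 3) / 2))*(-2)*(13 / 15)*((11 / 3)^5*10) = -937961024 / 729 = -1286640.64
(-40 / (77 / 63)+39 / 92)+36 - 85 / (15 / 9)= -47871 / 1012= -47.30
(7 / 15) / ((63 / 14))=14 / 135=0.10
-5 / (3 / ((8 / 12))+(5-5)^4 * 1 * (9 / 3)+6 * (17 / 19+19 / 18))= -0.31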